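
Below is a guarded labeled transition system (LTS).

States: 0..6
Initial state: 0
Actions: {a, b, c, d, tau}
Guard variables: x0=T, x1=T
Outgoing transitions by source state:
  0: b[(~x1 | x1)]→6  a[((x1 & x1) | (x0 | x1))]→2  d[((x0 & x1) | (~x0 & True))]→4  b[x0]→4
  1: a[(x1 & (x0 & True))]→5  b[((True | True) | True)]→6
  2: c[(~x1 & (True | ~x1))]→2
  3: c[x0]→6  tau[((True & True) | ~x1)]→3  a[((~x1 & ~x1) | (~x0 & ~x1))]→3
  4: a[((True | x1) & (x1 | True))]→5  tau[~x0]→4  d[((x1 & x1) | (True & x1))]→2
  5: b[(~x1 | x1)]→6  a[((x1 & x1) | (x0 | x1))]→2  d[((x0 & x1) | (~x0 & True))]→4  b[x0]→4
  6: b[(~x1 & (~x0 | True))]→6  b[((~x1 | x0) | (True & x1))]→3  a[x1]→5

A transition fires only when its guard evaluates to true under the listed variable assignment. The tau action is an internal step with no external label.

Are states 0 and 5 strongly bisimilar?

Bisimulation quotient by refinement:
  round 0: {{0,1,2,3,4,5,6}}
  round 1: {{0,5},{1,6},{2},{3},{4}}
  round 2: {{0,5},{1},{2},{3},{4},{6}}
Fixed point at round 3; 6 class(es).
0∈{0,5}, 5∈{0,5}

Answer: BISIMILAR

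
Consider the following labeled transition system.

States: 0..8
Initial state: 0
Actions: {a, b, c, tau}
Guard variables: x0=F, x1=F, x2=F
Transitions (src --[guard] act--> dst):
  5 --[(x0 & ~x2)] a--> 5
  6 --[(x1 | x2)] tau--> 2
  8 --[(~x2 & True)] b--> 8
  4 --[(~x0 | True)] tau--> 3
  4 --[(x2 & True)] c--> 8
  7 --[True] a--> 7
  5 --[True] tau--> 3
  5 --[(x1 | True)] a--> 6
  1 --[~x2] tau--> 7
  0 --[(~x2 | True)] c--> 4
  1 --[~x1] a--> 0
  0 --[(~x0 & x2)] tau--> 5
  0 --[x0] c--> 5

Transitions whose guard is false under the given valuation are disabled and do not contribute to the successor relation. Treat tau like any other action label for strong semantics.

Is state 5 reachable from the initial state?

8 transition(s) survive guard evaluation.
Layer 0: {0}
Layer 1: {4}  now seen {0,4}
Layer 2: {3}  now seen {0,3,4}
Reachable = {0,3,4}

Answer: UNREACHABLE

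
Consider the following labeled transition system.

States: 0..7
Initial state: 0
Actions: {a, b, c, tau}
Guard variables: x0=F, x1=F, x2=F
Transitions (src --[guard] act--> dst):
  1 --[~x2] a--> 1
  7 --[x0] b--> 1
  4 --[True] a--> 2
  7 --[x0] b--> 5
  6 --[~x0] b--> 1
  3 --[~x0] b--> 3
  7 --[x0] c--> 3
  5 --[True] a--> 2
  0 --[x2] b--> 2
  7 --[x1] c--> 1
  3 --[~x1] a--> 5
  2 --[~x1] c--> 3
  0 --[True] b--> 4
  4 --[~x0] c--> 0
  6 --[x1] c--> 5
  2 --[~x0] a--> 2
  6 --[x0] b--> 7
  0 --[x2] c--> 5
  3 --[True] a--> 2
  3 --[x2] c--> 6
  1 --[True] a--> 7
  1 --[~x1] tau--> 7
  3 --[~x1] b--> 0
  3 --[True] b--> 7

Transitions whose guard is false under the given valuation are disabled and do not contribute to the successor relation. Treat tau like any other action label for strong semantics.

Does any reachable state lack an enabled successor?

Answer: DEADLOCK at state 7

Working:
R = {0,2,3,4,5,7}
  0: b→4  [deg 1]
  2: a→2  c→3  [deg 2]
  3: a→2  a→5  b→0  b→3  b→7  [deg 5]
  4: a→2  c→0  [deg 2]
  5: a→2  [deg 1]
  7: ∅  [STUCK]
Path to 7: b·a·c·b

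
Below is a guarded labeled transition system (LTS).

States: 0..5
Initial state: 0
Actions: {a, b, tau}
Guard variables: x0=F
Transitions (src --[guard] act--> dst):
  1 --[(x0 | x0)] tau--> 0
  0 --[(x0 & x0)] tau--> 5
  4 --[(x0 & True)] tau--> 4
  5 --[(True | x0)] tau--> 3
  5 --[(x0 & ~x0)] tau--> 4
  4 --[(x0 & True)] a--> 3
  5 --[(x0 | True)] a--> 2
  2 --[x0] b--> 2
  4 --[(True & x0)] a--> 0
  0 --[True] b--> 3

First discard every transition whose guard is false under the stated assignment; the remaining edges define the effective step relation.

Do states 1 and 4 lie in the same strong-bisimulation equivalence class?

Bisimulation quotient by refinement:
  P[0] = {{0,1,2,3,4,5}}
  P[1] = {{0},{1,2,3,4},{5}}
3 equivalence class(es) (converged in 2)
1∈{1,2,3,4}, 4∈{1,2,3,4}

Answer: BISIMILAR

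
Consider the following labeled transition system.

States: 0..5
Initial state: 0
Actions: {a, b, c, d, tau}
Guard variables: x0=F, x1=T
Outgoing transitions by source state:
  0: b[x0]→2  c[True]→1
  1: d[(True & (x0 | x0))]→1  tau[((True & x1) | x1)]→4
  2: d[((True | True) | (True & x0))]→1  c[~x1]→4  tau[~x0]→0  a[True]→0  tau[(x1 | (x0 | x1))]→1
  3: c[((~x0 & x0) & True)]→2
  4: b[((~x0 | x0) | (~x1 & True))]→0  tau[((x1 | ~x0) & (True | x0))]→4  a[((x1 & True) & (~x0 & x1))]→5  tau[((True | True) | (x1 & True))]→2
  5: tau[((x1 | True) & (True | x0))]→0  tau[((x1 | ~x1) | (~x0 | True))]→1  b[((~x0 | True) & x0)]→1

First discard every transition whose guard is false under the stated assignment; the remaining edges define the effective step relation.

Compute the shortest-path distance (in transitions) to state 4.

Answer: 2

Trace:
Breadth-first toward 4:
  L0 = {0}
  L1 = {1}
  L2 = {4}
depth(4)=2, e.g. c·tau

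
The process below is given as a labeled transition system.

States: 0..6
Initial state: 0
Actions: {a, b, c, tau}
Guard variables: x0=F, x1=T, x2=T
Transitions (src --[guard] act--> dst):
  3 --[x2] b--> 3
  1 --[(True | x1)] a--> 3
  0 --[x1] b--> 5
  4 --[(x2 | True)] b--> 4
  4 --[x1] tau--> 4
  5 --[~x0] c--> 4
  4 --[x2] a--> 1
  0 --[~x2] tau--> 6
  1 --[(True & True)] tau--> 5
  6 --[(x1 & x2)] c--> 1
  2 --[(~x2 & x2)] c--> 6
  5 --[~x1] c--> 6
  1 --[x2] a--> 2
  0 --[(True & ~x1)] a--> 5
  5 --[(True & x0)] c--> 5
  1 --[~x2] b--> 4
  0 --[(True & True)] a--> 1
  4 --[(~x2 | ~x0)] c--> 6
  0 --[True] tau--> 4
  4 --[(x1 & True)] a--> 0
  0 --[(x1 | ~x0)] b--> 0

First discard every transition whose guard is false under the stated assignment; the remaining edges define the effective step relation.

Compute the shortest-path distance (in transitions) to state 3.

Layered search for 3:
  Layer 0: {0}
  Layer 1: {1,4,5}
  Layer 2: {2,3,6}
depth(3)=2, e.g. a·a

Answer: 2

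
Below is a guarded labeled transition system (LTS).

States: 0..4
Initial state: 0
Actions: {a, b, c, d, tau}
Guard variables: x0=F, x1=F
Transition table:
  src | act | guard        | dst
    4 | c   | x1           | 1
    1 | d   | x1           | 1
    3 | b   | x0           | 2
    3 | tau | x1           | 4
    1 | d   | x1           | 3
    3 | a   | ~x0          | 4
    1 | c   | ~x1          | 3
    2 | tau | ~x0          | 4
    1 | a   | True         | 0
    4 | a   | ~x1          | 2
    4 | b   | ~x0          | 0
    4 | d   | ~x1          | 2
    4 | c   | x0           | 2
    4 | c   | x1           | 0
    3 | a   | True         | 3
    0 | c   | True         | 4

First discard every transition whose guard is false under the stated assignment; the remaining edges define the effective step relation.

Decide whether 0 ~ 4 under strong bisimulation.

Answer: NOT BISIMILAR

Analysis:
Bisimulation quotient by refinement:
  P[0] = {{0,1,2,3,4}}
  P[1] = {{0},{1},{2},{3},{4}}
5 equivalence class(es) (converged in 2)
[0]={0}  [4]={4}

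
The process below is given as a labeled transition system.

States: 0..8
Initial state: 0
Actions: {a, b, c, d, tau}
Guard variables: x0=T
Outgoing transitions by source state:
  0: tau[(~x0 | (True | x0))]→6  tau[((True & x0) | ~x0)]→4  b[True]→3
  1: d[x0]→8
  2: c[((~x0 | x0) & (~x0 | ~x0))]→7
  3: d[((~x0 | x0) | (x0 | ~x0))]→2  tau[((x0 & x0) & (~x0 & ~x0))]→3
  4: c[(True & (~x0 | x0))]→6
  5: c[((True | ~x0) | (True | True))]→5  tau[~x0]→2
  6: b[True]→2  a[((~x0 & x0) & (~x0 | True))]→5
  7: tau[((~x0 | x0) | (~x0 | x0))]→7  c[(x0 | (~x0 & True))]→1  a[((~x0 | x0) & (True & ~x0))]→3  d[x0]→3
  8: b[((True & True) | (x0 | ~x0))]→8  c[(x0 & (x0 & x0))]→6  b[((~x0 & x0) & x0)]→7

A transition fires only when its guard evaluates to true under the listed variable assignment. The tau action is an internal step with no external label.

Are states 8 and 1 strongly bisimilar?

Refine partition for ~:
  round 0: {{0,1,2,3,4,5,6,7,8}}
  round 1: {{0},{1,3},{2},{4,5},{6},{7},{8}}
  round 2: {{0},{1},{2},{3},{4},{5},{6},{7},{8}}
Fixed point at round 3; 9 class(es).
[8]={8}  [1]={1}

Answer: NOT BISIMILAR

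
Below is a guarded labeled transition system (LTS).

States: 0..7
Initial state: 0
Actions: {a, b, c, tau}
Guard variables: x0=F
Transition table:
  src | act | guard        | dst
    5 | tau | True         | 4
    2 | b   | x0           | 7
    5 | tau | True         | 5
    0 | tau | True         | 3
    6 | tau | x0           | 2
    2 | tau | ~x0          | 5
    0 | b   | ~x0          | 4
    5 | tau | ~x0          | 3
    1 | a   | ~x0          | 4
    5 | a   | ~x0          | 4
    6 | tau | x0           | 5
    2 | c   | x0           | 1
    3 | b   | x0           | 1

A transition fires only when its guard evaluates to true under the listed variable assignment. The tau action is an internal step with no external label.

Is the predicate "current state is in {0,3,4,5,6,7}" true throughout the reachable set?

Answer: INVARIANT HOLDS

Working:
Safe = {0,3,4,5,6,7}
Reachable = {0,3,4}
  0: ✓
  3: ✓
  4: ✓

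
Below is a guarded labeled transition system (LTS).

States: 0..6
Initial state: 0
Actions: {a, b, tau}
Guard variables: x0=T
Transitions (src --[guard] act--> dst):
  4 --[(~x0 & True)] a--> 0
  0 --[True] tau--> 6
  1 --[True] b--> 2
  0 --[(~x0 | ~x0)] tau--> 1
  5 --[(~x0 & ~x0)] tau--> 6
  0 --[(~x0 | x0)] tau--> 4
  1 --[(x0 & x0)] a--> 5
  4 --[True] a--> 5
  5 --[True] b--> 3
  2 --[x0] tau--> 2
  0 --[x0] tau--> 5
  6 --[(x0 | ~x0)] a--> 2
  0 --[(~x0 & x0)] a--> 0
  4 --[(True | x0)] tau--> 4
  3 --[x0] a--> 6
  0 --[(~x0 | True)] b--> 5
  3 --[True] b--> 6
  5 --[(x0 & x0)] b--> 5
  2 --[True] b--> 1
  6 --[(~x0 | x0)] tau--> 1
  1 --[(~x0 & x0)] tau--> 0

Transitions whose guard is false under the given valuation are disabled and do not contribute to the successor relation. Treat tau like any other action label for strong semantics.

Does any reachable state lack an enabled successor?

Reach set: {0,1,2,3,4,5,6}
  0: b→5  tau→4  tau→5  tau→6  [deg 4]
  1: a→5  b→2  [deg 2]
  2: b→1  tau→2  [deg 2]
  3: a→6  b→6  [deg 2]
  4: a→5  tau→4  [deg 2]
  5: b→3  b→5  [deg 2]
  6: a→2  tau→1  [deg 2]

Answer: DEADLOCK-FREE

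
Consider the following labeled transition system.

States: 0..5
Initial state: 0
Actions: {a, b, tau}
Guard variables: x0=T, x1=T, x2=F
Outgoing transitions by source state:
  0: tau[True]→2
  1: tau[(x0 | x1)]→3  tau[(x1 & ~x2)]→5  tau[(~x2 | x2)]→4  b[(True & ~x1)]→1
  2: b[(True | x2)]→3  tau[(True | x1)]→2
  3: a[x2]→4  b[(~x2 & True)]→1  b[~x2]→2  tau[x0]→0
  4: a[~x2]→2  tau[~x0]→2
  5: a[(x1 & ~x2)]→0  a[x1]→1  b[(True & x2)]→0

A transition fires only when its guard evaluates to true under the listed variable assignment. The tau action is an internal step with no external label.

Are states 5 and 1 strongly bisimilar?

Answer: NOT BISIMILAR

Working:
Bisimulation quotient by refinement:
  π0 = {{0,1,2,3,4,5}}
  π1 = {{0,1},{2,3},{4,5}}
  π2 = {{0},{1},{2},{3},{4},{5}}
stable after 3 split(s): 6 block(s)
class of 5: {5}; class of 1: {1}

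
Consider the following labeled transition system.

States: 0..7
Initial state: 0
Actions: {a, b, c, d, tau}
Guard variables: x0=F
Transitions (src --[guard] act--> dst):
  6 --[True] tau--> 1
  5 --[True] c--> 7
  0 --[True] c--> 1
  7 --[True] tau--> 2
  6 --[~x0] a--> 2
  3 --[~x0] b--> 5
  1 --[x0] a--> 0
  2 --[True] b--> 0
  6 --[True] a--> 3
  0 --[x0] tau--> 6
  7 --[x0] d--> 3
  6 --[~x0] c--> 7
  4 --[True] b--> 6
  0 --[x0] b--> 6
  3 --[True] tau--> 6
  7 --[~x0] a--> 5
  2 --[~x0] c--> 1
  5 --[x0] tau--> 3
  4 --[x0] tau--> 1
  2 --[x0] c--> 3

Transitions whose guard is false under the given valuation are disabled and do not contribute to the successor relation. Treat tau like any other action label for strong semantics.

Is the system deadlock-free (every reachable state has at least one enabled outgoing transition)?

Answer: DEADLOCK at state 1

Working:
R = {0,1}
  0: c→1  [deg 1]
  1: ∅  [deadlock]
witness 1: c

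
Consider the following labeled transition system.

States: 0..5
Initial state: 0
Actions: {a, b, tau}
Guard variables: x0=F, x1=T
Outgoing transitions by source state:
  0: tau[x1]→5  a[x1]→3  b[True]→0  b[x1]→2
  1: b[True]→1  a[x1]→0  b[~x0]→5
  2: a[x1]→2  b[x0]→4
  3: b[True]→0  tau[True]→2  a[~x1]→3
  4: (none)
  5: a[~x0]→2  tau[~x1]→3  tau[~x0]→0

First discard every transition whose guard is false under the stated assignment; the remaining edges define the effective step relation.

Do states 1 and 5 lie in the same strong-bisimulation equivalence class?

Answer: NOT BISIMILAR

Analysis:
Refine partition for ~:
  round 0: {{0,1,2,3,4,5}}
  round 1: {{0},{1},{2},{3},{4},{5}}
Fixed point at round 2; 6 class(es).
[1]={1}  [5]={5}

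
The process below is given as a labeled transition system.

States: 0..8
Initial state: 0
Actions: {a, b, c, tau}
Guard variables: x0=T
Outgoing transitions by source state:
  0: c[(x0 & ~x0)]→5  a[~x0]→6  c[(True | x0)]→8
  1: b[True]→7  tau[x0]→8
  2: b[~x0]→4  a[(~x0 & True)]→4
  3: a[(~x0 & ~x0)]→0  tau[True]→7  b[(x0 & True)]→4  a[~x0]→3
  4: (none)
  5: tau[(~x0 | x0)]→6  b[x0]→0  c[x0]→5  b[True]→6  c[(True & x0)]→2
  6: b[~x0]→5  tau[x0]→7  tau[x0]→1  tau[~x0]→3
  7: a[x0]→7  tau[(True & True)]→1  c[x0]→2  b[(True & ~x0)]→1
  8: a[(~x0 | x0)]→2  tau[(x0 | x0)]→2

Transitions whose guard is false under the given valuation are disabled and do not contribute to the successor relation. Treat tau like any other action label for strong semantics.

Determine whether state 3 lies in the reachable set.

Guard filter leaves 17 enabled edge(s).
Layer 0: {0}
Layer 1: {8}  cumulative {0,8}
Layer 2: {2}  cumulative {0,2,8}
Reach set: {0,2,8}

Answer: UNREACHABLE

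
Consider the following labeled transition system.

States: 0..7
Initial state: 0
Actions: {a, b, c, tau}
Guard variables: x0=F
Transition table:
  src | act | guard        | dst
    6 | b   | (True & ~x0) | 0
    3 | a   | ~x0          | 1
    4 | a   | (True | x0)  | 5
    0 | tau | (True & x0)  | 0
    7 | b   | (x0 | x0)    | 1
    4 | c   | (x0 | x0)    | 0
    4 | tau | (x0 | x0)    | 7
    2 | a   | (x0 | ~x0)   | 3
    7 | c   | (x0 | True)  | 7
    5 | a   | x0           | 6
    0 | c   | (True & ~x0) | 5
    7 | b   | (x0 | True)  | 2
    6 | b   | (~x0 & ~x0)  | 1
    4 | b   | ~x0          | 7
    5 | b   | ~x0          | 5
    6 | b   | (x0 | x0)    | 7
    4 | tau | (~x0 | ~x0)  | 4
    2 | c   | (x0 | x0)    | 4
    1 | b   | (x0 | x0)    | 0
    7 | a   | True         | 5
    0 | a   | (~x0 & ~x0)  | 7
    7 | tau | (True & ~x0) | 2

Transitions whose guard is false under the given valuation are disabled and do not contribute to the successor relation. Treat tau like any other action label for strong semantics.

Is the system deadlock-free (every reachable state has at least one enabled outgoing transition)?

Answer: DEADLOCK at state 1

Working:
Reach set: {0,1,2,3,5,7}
  0: a→7  c→5  [deg 2]
  1: ∅  [deadlock]
  2: a→3  [deg 1]
  3: a→1  [deg 1]
  5: b→5  [deg 1]
  7: a→5  b→2  c→7  tau→2  [deg 4]
witness 1: a·b·a·a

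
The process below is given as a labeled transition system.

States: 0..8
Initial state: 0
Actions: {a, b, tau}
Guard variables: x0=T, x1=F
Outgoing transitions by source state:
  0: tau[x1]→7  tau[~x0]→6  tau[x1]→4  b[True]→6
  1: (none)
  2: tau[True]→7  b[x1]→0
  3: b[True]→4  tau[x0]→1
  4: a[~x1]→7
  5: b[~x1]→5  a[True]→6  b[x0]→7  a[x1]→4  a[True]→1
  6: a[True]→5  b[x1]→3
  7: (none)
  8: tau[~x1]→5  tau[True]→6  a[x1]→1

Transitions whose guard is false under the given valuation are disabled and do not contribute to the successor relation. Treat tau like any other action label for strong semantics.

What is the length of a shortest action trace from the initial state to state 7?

Answer: 3

Working:
BFS to 7:
  depth 0: {0}
  depth 1: {6}
  depth 2: {5}
  depth 3: {1,7}
7 enters at depth 3; path b·a·b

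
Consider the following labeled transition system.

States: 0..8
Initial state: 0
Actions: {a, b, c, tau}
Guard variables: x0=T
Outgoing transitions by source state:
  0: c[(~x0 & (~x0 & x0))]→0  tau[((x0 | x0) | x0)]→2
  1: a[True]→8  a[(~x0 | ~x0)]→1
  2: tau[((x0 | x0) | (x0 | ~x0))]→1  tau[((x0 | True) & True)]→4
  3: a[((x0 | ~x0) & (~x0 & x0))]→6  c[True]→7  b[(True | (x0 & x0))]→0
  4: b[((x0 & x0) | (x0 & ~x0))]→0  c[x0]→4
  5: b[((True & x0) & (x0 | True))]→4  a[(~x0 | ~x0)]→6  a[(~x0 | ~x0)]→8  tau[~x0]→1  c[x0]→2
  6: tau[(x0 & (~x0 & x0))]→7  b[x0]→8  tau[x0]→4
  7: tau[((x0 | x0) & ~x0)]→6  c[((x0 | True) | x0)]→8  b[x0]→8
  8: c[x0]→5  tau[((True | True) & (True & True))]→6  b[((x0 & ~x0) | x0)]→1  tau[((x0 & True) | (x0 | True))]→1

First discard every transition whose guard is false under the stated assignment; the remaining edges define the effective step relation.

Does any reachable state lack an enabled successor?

Answer: DEADLOCK-FREE

Working:
R = {0,1,2,4,5,6,8}
  0: tau→2  [1 out]
  1: a→8  [1 out]
  2: tau→1  tau→4  [2 out]
  4: b→0  c→4  [2 out]
  5: b→4  c→2  [2 out]
  6: b→8  tau→4  [2 out]
  8: b→1  c→5  tau→1  tau→6  [4 out]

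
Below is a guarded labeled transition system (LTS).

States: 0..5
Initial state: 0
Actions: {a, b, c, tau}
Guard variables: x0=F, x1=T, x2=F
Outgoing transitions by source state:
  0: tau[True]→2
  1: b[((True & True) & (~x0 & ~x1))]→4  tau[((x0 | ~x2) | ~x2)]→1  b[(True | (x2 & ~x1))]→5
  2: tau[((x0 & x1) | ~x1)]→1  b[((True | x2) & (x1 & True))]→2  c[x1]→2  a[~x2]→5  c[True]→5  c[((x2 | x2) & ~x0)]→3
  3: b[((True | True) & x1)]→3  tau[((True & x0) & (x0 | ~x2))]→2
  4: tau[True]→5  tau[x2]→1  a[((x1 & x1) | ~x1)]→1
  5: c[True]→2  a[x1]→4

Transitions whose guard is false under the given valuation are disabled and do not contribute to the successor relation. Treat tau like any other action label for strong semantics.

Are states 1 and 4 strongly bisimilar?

Compute ~ classes (split until stable):
  π0 = {{0,1,2,3,4,5}}
  π1 = {{0},{1},{2},{3},{4},{5}}
6 equivalence class(es) (converged in 2)
[1]={1}  [4]={4}

Answer: NOT BISIMILAR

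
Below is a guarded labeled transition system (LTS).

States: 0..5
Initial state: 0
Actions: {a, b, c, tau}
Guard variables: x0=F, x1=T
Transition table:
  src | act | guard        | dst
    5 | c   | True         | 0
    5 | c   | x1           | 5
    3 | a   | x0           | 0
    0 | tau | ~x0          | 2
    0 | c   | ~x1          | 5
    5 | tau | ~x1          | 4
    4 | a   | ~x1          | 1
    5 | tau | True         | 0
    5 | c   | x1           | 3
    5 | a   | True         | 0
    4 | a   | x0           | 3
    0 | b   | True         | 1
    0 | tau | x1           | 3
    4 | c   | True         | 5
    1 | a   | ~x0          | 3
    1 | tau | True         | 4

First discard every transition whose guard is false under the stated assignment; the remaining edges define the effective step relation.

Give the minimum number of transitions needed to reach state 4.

Answer: 2

Trace:
BFS to 4:
  L0 = {0}
  L1 = {1,2,3}
  L2 = {4}
depth(4)=2, e.g. b·tau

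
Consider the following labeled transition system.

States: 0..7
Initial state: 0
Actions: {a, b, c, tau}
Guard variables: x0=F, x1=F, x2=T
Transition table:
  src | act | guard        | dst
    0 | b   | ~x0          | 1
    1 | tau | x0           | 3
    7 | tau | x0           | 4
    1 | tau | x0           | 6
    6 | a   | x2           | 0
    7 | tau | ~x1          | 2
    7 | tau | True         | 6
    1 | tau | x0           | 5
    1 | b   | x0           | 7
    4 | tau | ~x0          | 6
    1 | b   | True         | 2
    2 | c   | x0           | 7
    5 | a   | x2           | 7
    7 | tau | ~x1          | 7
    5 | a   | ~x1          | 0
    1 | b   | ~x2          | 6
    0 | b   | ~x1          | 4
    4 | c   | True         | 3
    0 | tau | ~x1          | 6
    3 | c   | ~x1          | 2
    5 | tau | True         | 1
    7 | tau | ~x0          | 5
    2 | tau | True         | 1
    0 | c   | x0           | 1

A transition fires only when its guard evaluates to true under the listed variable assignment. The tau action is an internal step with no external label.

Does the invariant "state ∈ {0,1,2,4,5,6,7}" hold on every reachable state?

Allowed set {0,1,2,4,5,6,7}
R = {0,1,2,3,4,6}
  0: ok
  1: ok
  2: ok
  3: outside
  4: ok
  6: ok
counterexample path to 3: b·c

Answer: INVARIANT VIOLATED at state 3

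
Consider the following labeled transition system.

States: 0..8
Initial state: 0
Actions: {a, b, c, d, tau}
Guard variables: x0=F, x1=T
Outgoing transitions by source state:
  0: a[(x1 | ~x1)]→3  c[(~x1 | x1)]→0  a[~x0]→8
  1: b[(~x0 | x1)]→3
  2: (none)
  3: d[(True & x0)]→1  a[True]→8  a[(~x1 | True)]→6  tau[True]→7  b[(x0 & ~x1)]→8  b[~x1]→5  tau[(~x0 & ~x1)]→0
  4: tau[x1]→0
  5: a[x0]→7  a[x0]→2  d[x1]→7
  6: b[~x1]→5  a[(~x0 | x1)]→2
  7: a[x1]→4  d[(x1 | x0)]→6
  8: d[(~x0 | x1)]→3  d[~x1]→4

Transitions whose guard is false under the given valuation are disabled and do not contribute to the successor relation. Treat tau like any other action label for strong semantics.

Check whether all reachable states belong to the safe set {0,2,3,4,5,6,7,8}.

Safe = {0,2,3,4,5,6,7,8}
Reachable = {0,2,3,4,6,7,8}
  0: ✓
  2: ✓
  3: ✓
  4: ✓
  6: ✓
  7: ✓
  8: ✓

Answer: INVARIANT HOLDS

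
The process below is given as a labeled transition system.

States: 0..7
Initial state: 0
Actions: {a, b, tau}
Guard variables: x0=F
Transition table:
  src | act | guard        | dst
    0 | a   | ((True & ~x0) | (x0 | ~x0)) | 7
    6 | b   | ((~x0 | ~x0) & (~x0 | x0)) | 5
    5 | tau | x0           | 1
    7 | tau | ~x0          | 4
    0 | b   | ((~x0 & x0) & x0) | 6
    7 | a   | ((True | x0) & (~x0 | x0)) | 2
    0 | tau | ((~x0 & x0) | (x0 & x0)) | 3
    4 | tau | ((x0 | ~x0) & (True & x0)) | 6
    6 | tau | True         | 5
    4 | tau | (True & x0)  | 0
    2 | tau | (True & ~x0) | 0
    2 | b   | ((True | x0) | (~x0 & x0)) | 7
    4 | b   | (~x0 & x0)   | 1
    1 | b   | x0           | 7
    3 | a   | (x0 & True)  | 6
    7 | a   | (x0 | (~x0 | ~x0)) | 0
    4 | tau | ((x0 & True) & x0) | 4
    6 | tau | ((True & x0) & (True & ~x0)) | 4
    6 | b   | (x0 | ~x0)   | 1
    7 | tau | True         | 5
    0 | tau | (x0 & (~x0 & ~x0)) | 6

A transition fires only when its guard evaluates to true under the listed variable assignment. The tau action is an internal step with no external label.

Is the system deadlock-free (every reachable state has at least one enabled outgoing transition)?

Answer: DEADLOCK at state 4

Trace:
Reach set: {0,2,4,5,7}
  0: a→7  [1 exit(s)]
  2: b→7  tau→0  [2 exit(s)]
  4: ∅  [deadlock]
  5: ∅  [deadlock]
  7: a→0  a→2  tau→4  tau→5  [4 exit(s)]
Path to 4: a·tau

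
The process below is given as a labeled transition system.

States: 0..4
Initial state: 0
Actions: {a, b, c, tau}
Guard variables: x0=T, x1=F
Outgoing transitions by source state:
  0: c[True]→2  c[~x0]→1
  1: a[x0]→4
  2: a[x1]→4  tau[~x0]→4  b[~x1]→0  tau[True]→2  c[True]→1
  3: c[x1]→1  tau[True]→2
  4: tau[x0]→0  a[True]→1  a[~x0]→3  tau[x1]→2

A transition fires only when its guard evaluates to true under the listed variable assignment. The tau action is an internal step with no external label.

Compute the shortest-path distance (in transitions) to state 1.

Answer: 2

Analysis:
Breadth-first toward 1:
  L0 = {0}
  L1 = {2}
  L2 = {1}
first hit 1 at d=2 via c·c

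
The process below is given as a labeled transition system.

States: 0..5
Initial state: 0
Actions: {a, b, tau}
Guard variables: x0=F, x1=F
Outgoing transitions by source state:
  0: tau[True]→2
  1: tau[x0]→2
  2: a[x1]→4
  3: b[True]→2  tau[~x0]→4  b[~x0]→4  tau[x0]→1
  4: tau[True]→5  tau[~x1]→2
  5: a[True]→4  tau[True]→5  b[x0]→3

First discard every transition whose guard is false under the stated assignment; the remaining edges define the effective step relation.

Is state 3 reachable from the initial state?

8 transition(s) survive guard evaluation.
L0 = {0}
L1 = {2}  total {0,2}
R = {0,2}

Answer: UNREACHABLE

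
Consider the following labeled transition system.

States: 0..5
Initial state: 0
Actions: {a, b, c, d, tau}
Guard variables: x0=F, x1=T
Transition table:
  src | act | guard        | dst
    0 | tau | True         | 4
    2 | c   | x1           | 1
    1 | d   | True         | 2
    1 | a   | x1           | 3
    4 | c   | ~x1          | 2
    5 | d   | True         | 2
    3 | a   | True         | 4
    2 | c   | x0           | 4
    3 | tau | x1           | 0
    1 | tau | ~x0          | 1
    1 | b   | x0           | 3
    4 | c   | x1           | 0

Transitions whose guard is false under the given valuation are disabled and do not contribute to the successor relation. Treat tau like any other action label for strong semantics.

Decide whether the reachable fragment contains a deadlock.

Reach set: {0,4}
  0: tau→4  [1 exit(s)]
  4: c→0  [1 exit(s)]

Answer: DEADLOCK-FREE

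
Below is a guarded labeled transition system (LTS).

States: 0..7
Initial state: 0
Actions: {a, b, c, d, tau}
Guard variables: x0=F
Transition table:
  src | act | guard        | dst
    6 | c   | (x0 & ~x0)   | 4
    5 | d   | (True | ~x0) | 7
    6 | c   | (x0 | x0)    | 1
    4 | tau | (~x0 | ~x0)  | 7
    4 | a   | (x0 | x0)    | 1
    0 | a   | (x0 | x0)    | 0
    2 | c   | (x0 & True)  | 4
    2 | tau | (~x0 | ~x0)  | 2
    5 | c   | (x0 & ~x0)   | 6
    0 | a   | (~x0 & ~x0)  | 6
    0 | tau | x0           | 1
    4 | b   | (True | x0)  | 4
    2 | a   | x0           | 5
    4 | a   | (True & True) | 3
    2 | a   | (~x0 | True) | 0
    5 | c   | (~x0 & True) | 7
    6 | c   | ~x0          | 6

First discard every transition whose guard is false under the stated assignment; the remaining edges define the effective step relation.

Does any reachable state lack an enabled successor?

Answer: DEADLOCK-FREE

Working:
R = {0,6}
  0: a→6  [1 exit(s)]
  6: c→6  [1 exit(s)]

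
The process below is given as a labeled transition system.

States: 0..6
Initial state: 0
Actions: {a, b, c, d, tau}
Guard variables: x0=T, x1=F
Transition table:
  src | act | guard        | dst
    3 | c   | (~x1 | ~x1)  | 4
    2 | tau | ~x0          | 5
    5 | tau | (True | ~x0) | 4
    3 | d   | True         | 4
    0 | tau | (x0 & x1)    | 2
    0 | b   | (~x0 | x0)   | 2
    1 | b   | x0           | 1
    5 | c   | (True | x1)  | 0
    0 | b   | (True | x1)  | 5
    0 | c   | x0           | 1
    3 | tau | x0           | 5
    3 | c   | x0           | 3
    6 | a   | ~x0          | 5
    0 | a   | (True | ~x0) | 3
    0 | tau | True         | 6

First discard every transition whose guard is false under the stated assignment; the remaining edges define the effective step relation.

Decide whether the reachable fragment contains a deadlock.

Answer: DEADLOCK at state 2

Analysis:
Reach set: {0,1,2,3,4,5,6}
  0: a→3  b→2  b→5  c→1  tau→6  [deg 5]
  1: b→1  [deg 1]
  2: ∅  [STUCK]
  3: c→3  c→4  d→4  tau→5  [deg 4]
  4: ∅  [STUCK]
  5: c→0  tau→4  [deg 2]
  6: ∅  [STUCK]
Path to 2: b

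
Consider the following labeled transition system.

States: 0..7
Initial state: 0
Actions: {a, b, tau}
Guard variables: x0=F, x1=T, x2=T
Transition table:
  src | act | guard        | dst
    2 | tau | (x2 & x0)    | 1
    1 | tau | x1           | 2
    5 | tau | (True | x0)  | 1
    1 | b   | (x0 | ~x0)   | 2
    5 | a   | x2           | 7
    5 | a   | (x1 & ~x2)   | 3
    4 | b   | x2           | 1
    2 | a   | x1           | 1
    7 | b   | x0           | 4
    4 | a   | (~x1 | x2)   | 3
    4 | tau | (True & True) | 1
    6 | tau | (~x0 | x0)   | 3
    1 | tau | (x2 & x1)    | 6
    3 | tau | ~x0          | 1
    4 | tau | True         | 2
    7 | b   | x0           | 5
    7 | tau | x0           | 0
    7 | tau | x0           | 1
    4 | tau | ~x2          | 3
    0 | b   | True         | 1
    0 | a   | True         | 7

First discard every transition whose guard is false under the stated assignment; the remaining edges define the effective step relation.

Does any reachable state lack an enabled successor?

Answer: DEADLOCK at state 7

Working:
Reach set: {0,1,2,3,6,7}
  0: a→7  b→1  [deg 2]
  1: b→2  tau→2  tau→6  [deg 3]
  2: a→1  [deg 1]
  3: tau→1  [deg 1]
  6: tau→3  [deg 1]
  7: ∅  [deadlock]
witness 7: a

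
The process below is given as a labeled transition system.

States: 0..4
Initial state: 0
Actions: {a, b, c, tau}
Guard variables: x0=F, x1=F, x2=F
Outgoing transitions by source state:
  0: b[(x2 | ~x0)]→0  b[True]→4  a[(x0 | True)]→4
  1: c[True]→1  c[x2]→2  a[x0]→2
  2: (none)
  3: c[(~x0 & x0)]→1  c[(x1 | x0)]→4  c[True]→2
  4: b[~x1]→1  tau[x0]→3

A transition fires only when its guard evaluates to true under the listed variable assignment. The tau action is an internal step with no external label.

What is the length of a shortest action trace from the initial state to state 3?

BFS to 3:
  Layer 0: {0}
  Layer 1: {4}
  Layer 2: {1}
3 never appears.

Answer: UNREACHABLE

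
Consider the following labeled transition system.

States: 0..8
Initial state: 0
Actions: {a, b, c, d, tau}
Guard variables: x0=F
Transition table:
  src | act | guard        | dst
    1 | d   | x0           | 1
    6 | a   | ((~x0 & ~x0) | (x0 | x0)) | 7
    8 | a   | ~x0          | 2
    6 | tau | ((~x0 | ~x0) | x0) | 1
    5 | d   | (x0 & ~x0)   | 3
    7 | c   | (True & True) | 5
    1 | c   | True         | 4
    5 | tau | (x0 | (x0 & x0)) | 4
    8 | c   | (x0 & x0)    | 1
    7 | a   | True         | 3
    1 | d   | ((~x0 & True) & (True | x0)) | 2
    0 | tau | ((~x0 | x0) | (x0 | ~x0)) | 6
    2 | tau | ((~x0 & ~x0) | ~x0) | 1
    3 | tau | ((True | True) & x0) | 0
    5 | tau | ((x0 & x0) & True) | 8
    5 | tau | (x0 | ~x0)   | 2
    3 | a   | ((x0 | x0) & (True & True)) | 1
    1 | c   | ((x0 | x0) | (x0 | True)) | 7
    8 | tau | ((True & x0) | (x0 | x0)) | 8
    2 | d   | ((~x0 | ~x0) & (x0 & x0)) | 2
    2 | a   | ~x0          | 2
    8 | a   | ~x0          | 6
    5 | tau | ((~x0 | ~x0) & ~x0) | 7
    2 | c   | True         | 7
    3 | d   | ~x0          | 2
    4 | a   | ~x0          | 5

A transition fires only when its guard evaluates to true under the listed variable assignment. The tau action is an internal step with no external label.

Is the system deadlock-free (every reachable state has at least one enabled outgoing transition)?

Answer: DEADLOCK-FREE

Analysis:
R = {0,1,2,3,4,5,6,7}
  0: tau→6  [deg 1]
  1: c→4  c→7  d→2  [deg 3]
  2: a→2  c→7  tau→1  [deg 3]
  3: d→2  [deg 1]
  4: a→5  [deg 1]
  5: tau→2  tau→7  [deg 2]
  6: a→7  tau→1  [deg 2]
  7: a→3  c→5  [deg 2]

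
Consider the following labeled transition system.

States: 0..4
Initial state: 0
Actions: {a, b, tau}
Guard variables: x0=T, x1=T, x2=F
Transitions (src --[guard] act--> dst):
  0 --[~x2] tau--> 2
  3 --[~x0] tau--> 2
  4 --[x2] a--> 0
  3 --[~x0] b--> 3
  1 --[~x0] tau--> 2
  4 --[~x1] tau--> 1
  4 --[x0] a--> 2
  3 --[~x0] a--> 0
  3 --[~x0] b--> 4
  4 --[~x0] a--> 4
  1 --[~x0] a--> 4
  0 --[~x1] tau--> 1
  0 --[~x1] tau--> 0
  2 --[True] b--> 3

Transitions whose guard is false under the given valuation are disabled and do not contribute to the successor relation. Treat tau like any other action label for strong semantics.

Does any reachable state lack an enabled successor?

Answer: DEADLOCK at state 3

Analysis:
Reach set: {0,2,3}
  0: tau→2  [1 exit(s)]
  2: b→3  [1 exit(s)]
  3: ∅  [deadlock]
trace reaching 3: tau·b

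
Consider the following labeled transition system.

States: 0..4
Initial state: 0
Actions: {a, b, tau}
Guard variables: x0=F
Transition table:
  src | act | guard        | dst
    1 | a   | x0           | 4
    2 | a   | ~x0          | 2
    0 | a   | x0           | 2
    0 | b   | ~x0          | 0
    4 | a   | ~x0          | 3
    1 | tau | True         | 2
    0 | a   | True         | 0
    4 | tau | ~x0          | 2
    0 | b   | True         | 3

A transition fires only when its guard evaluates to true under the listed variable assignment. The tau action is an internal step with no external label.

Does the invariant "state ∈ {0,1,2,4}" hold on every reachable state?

Allowed set {0,1,2,4}
Reach set: {0,3}
  0: ✓
  3: outside
witness against invariant: b → 3

Answer: INVARIANT VIOLATED at state 3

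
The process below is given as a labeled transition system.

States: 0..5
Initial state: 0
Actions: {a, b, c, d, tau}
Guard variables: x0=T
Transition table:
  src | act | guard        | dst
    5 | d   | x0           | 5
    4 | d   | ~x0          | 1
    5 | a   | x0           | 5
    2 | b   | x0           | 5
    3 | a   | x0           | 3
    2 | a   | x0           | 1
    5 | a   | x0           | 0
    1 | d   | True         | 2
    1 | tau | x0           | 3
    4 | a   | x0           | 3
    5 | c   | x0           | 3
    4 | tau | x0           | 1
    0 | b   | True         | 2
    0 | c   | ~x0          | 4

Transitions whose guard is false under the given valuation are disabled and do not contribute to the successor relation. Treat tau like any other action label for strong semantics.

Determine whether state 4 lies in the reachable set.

Guard filter leaves 12 enabled edge(s).
L0 = {0}
L1 = {2}  now seen {0,2}
L2 = {1,5}  now seen {0,1,2,5}
L3 = {3}  now seen {0,1,2,3,5}
R = {0,1,2,3,5}

Answer: UNREACHABLE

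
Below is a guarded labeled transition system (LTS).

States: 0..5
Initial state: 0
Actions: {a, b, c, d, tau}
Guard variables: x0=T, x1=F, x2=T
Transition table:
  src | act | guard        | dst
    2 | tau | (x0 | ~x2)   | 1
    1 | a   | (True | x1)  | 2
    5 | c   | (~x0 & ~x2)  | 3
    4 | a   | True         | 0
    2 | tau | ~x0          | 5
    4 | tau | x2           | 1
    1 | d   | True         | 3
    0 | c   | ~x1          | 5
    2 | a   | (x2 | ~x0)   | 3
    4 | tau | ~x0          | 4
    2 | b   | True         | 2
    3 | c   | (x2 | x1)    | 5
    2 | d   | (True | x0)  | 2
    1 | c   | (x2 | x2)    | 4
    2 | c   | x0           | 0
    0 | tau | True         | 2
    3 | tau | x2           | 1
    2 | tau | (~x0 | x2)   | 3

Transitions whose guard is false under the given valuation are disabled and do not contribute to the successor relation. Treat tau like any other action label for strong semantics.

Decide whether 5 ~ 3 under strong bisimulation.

Answer: NOT BISIMILAR

Analysis:
Compute ~ classes (split until stable):
  π0 = {{0,1,2,3,4,5}}
  π1 = {{0,3},{1},{2},{4},{5}}
  π2 = {{0},{1},{2},{3},{4},{5}}
stable after 3 split(s): 6 block(s)
[5]={5}  [3]={3}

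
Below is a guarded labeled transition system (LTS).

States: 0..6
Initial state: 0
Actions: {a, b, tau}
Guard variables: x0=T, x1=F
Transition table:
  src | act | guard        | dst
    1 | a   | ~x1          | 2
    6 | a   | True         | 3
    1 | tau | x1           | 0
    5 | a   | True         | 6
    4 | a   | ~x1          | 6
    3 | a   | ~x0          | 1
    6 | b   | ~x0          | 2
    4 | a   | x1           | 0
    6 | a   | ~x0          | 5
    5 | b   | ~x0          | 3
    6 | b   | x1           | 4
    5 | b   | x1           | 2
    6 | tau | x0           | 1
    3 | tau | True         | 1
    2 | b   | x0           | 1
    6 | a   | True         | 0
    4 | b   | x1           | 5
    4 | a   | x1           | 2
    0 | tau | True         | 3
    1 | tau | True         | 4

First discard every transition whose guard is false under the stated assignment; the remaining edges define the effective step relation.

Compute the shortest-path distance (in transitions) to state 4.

Answer: 3

Analysis:
Layered search for 4:
  depth 0: {0}
  depth 1: {3}
  depth 2: {1}
  depth 3: {2,4}
depth(4)=3, e.g. tau·tau·tau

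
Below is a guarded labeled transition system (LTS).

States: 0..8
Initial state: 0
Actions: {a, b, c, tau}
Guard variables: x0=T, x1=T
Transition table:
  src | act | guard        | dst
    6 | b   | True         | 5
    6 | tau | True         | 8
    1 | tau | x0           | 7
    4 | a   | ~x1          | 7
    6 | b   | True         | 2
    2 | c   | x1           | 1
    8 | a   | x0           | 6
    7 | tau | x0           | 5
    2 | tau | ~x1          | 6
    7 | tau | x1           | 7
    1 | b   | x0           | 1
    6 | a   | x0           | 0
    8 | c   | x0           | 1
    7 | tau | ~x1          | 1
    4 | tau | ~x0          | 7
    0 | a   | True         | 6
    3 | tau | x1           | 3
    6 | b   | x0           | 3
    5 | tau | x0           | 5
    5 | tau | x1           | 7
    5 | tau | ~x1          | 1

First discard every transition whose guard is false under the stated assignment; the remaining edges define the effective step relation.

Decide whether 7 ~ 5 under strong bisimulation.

Compute ~ classes (split until stable):
  P[0] = {{0,1,2,3,4,5,6,7,8}}
  P[1] = {{0},{1},{2},{3,5,7},{4},{6},{8}}
Fixed point at round 2; 7 class(es).
7∈{3,5,7}, 5∈{3,5,7}

Answer: BISIMILAR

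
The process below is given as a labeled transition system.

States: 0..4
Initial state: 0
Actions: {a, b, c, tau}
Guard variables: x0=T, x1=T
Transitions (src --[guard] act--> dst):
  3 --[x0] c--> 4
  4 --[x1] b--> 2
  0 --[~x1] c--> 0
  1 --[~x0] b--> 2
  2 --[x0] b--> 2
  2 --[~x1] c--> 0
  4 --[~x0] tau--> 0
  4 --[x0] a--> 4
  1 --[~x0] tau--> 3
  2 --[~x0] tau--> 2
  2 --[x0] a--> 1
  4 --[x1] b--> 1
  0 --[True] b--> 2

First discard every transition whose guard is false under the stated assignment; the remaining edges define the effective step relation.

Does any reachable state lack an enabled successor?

Answer: DEADLOCK at state 1

Analysis:
Reachable = {0,1,2}
  0: b→2  [1 out]
  1: ∅  [no exit]
  2: a→1  b→2  [2 out]
witness 1: b·a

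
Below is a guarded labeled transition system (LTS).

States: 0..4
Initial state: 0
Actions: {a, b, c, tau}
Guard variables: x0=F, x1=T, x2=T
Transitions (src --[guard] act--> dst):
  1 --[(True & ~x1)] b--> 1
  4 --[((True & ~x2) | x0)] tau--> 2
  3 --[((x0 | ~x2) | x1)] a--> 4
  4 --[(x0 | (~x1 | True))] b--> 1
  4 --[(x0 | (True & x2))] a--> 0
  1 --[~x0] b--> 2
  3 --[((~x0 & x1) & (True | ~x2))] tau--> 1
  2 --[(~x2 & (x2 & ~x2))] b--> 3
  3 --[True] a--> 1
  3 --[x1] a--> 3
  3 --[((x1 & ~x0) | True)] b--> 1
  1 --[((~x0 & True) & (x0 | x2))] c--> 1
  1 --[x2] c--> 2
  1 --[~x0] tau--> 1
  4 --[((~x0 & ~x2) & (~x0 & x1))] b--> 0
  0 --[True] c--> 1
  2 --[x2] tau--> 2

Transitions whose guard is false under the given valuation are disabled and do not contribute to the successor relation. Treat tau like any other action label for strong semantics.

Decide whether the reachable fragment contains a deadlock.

R = {0,1,2}
  0: c→1  [deg 1]
  1: b→2  c→1  c→2  tau→1  [deg 4]
  2: tau→2  [deg 1]

Answer: DEADLOCK-FREE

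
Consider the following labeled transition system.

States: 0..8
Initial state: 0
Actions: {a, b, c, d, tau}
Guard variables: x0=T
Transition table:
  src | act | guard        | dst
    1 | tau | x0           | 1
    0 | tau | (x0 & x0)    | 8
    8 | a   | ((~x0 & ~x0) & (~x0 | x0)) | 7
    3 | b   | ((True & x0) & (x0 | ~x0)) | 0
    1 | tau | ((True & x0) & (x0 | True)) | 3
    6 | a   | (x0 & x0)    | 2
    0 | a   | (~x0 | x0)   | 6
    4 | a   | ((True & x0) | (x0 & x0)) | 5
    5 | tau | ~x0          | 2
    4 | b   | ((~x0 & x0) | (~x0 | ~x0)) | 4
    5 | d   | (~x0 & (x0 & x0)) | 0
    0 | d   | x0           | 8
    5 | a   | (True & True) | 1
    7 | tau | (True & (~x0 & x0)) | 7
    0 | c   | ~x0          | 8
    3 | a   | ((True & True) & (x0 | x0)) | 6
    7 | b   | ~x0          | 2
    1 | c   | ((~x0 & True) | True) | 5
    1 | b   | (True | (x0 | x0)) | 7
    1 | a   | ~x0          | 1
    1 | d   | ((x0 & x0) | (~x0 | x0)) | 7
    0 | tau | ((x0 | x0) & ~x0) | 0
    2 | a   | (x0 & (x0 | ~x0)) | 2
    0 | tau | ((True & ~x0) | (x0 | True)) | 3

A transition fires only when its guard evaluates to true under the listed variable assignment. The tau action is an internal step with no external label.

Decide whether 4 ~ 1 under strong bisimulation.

Refine partition for ~:
  round 0: {{0,1,2,3,4,5,6,7,8}}
  round 1: {{0},{1},{2,4,5,6},{3},{7,8}}
  round 2: {{0},{1},{2,4,6},{3},{5},{7,8}}
  round 3: {{0},{1},{2,6},{3},{4},{5},{7,8}}
stable after 4 split(s): 7 block(s)
[4]={4}  [1]={1}

Answer: NOT BISIMILAR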